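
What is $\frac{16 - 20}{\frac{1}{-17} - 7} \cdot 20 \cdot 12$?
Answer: $136$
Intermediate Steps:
$\frac{16 - 20}{\frac{1}{-17} - 7} \cdot 20 \cdot 12 = - \frac{4}{- \frac{1}{17} - 7} \cdot 20 \cdot 12 = - \frac{4}{- \frac{120}{17}} \cdot 20 \cdot 12 = \left(-4\right) \left(- \frac{17}{120}\right) 20 \cdot 12 = \frac{17}{30} \cdot 20 \cdot 12 = \frac{34}{3} \cdot 12 = 136$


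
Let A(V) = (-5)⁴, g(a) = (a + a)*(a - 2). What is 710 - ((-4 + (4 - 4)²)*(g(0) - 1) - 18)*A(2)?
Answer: 9460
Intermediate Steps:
g(a) = 2*a*(-2 + a) (g(a) = (2*a)*(-2 + a) = 2*a*(-2 + a))
A(V) = 625
710 - ((-4 + (4 - 4)²)*(g(0) - 1) - 18)*A(2) = 710 - ((-4 + (4 - 4)²)*(2*0*(-2 + 0) - 1) - 18)*625 = 710 - ((-4 + 0²)*(2*0*(-2) - 1) - 18)*625 = 710 - ((-4 + 0)*(0 - 1) - 18)*625 = 710 - (-4*(-1) - 18)*625 = 710 - (4 - 18)*625 = 710 - (-14)*625 = 710 - 1*(-8750) = 710 + 8750 = 9460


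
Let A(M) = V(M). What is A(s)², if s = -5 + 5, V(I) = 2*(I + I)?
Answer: 0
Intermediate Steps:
V(I) = 4*I (V(I) = 2*(2*I) = 4*I)
s = 0
A(M) = 4*M
A(s)² = (4*0)² = 0² = 0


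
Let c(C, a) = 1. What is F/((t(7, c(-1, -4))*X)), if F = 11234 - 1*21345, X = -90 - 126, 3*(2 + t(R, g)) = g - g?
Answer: -10111/432 ≈ -23.405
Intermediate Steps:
t(R, g) = -2 (t(R, g) = -2 + (g - g)/3 = -2 + (⅓)*0 = -2 + 0 = -2)
X = -216
F = -10111 (F = 11234 - 21345 = -10111)
F/((t(7, c(-1, -4))*X)) = -10111/((-2*(-216))) = -10111/432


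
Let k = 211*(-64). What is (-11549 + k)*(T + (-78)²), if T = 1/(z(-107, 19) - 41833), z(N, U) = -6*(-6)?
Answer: -910114457313/5971 ≈ -1.5242e+8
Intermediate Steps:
k = -13504
z(N, U) = 36
T = -1/41797 (T = 1/(36 - 41833) = 1/(-41797) = -1/41797 ≈ -2.3925e-5)
(-11549 + k)*(T + (-78)²) = (-11549 - 13504)*(-1/41797 + (-78)²) = -25053*(-1/41797 + 6084) = -25053*254292947/41797 = -910114457313/5971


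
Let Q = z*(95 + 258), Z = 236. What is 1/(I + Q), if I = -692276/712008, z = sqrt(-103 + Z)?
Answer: 30806628138/525110607035277227 + 11184703337412*sqrt(133)/525110607035277227 ≈ 0.00024570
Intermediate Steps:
z = sqrt(133) (z = sqrt(-103 + 236) = sqrt(133) ≈ 11.533)
Q = 353*sqrt(133) (Q = sqrt(133)*(95 + 258) = sqrt(133)*353 = 353*sqrt(133) ≈ 4071.0)
I = -173069/178002 (I = -692276*1/712008 = -173069/178002 ≈ -0.97229)
1/(I + Q) = 1/(-173069/178002 + 353*sqrt(133))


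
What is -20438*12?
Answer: -245256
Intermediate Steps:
-20438*12 = -1858*132 = -245256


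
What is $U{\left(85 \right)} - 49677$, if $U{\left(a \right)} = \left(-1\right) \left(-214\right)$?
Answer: $-49463$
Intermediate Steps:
$U{\left(a \right)} = 214$
$U{\left(85 \right)} - 49677 = 214 - 49677 = -49463$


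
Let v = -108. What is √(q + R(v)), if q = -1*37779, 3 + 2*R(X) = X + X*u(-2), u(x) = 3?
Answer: I*√151986/2 ≈ 194.93*I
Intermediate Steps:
R(X) = -3/2 + 2*X (R(X) = -3/2 + (X + X*3)/2 = -3/2 + (X + 3*X)/2 = -3/2 + (4*X)/2 = -3/2 + 2*X)
q = -37779
√(q + R(v)) = √(-37779 + (-3/2 + 2*(-108))) = √(-37779 + (-3/2 - 216)) = √(-37779 - 435/2) = √(-75993/2) = I*√151986/2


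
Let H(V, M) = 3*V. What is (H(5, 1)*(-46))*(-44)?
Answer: 30360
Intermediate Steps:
(H(5, 1)*(-46))*(-44) = ((3*5)*(-46))*(-44) = (15*(-46))*(-44) = -690*(-44) = 30360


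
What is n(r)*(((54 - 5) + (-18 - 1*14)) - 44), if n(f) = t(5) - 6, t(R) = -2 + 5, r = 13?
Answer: 81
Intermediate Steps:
t(R) = 3
n(f) = -3 (n(f) = 3 - 6 = -3)
n(r)*(((54 - 5) + (-18 - 1*14)) - 44) = -3*(((54 - 5) + (-18 - 1*14)) - 44) = -3*((49 + (-18 - 14)) - 44) = -3*((49 - 32) - 44) = -3*(17 - 44) = -3*(-27) = 81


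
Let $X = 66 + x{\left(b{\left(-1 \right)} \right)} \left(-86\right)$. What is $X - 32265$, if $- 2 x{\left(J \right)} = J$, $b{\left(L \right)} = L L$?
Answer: $-32156$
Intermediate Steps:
$b{\left(L \right)} = L^{2}$
$x{\left(J \right)} = - \frac{J}{2}$
$X = 109$ ($X = 66 + - \frac{\left(-1\right)^{2}}{2} \left(-86\right) = 66 + \left(- \frac{1}{2}\right) 1 \left(-86\right) = 66 - -43 = 66 + 43 = 109$)
$X - 32265 = 109 - 32265 = -32156$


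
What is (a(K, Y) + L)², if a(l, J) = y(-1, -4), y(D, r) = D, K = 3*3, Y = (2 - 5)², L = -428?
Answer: 184041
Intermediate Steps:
Y = 9 (Y = (-3)² = 9)
K = 9
a(l, J) = -1
(a(K, Y) + L)² = (-1 - 428)² = (-429)² = 184041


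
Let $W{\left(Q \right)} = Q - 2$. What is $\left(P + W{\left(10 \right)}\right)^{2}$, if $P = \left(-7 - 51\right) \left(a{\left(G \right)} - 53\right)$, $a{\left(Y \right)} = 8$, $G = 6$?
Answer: $6853924$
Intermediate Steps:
$P = 2610$ ($P = \left(-7 - 51\right) \left(8 - 53\right) = \left(-58\right) \left(-45\right) = 2610$)
$W{\left(Q \right)} = -2 + Q$
$\left(P + W{\left(10 \right)}\right)^{2} = \left(2610 + \left(-2 + 10\right)\right)^{2} = \left(2610 + 8\right)^{2} = 2618^{2} = 6853924$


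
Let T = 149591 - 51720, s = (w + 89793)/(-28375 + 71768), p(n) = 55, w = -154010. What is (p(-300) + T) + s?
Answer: 4249238701/43393 ≈ 97925.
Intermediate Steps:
s = -64217/43393 (s = (-154010 + 89793)/(-28375 + 71768) = -64217/43393 ≈ -1.4799)
T = 97871
(p(-300) + T) + s = (55 + 97871) - 64217/43393 = 97926 - 64217/43393 = 4249238701/43393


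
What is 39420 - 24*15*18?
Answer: 32940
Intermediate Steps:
39420 - 24*15*18 = 39420 - 360*18 = 39420 - 1*6480 = 39420 - 6480 = 32940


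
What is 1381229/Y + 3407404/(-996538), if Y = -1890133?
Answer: -3908446964967/941794679777 ≈ -4.1500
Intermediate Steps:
1381229/Y + 3407404/(-996538) = 1381229/(-1890133) + 3407404/(-996538) = 1381229*(-1/1890133) + 3407404*(-1/996538) = -1381229/1890133 - 1703702/498269 = -3908446964967/941794679777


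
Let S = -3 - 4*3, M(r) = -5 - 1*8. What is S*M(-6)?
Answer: 195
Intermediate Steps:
M(r) = -13 (M(r) = -5 - 8 = -13)
S = -15 (S = -3 - 12 = -15)
S*M(-6) = -15*(-13) = 195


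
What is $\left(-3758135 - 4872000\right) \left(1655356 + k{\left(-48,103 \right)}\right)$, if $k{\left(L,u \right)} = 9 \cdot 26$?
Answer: $-14287965204650$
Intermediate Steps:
$k{\left(L,u \right)} = 234$
$\left(-3758135 - 4872000\right) \left(1655356 + k{\left(-48,103 \right)}\right) = \left(-3758135 - 4872000\right) \left(1655356 + 234\right) = \left(-8630135\right) 1655590 = -14287965204650$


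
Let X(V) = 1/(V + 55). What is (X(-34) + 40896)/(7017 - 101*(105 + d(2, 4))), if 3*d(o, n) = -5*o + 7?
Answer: -858817/73227 ≈ -11.728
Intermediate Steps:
d(o, n) = 7/3 - 5*o/3 (d(o, n) = (-5*o + 7)/3 = (7 - 5*o)/3 = 7/3 - 5*o/3)
X(V) = 1/(55 + V)
(X(-34) + 40896)/(7017 - 101*(105 + d(2, 4))) = (1/(55 - 34) + 40896)/(7017 - 101*(105 + (7/3 - 5/3*2))) = (1/21 + 40896)/(7017 - 101*(105 + (7/3 - 10/3))) = (1/21 + 40896)/(7017 - 101*(105 - 1)) = 858817/(21*(7017 - 101*104)) = 858817/(21*(7017 - 10504)) = (858817/21)/(-3487) = (858817/21)*(-1/3487) = -858817/73227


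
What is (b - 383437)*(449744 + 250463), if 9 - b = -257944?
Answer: -87864775188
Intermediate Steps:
b = 257953 (b = 9 - 1*(-257944) = 9 + 257944 = 257953)
(b - 383437)*(449744 + 250463) = (257953 - 383437)*(449744 + 250463) = -125484*700207 = -87864775188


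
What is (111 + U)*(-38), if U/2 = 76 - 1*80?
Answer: -3914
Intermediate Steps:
U = -8 (U = 2*(76 - 1*80) = 2*(76 - 80) = 2*(-4) = -8)
(111 + U)*(-38) = (111 - 8)*(-38) = 103*(-38) = -3914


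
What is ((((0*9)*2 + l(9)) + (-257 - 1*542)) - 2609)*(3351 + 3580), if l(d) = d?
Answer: -23558469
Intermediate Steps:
((((0*9)*2 + l(9)) + (-257 - 1*542)) - 2609)*(3351 + 3580) = ((((0*9)*2 + 9) + (-257 - 1*542)) - 2609)*(3351 + 3580) = (((0*2 + 9) + (-257 - 542)) - 2609)*6931 = (((0 + 9) - 799) - 2609)*6931 = ((9 - 799) - 2609)*6931 = (-790 - 2609)*6931 = -3399*6931 = -23558469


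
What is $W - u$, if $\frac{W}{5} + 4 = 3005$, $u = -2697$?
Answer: $17702$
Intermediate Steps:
$W = 15005$ ($W = -20 + 5 \cdot 3005 = -20 + 15025 = 15005$)
$W - u = 15005 - -2697 = 15005 + 2697 = 17702$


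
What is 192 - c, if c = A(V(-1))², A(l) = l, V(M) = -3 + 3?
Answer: 192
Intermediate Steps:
V(M) = 0
c = 0 (c = 0² = 0)
192 - c = 192 - 1*0 = 192 + 0 = 192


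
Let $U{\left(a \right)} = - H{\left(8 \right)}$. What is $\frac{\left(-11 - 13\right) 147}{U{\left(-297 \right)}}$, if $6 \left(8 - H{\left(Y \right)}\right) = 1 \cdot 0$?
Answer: $441$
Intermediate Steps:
$H{\left(Y \right)} = 8$ ($H{\left(Y \right)} = 8 - \frac{1 \cdot 0}{6} = 8 - 0 = 8 + 0 = 8$)
$U{\left(a \right)} = -8$ ($U{\left(a \right)} = \left(-1\right) 8 = -8$)
$\frac{\left(-11 - 13\right) 147}{U{\left(-297 \right)}} = \frac{\left(-11 - 13\right) 147}{-8} = \left(-24\right) 147 \left(- \frac{1}{8}\right) = \left(-3528\right) \left(- \frac{1}{8}\right) = 441$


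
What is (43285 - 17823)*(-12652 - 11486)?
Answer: -614601756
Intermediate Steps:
(43285 - 17823)*(-12652 - 11486) = 25462*(-24138) = -614601756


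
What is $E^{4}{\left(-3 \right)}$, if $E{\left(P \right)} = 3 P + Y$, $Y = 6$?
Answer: $81$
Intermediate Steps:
$E{\left(P \right)} = 6 + 3 P$ ($E{\left(P \right)} = 3 P + 6 = 6 + 3 P$)
$E^{4}{\left(-3 \right)} = \left(6 + 3 \left(-3\right)\right)^{4} = \left(6 - 9\right)^{4} = \left(-3\right)^{4} = 81$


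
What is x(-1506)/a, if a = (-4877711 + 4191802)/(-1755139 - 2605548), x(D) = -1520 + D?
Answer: -13195438862/685909 ≈ -19238.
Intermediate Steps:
a = 685909/4360687 (a = -685909/(-4360687) = -685909*(-1/4360687) = 685909/4360687 ≈ 0.15729)
x(-1506)/a = (-1520 - 1506)/(685909/4360687) = -3026*4360687/685909 = -13195438862/685909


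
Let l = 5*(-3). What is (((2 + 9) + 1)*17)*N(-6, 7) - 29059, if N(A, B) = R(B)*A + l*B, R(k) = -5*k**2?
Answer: 249401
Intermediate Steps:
l = -15
N(A, B) = -15*B - 5*A*B**2 (N(A, B) = (-5*B**2)*A - 15*B = -5*A*B**2 - 15*B = -15*B - 5*A*B**2)
(((2 + 9) + 1)*17)*N(-6, 7) - 29059 = (((2 + 9) + 1)*17)*(5*7*(-3 - 1*(-6)*7)) - 29059 = ((11 + 1)*17)*(5*7*(-3 + 42)) - 29059 = (12*17)*(5*7*39) - 29059 = 204*1365 - 29059 = 278460 - 29059 = 249401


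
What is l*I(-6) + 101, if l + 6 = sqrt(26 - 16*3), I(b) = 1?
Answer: 95 + I*sqrt(22) ≈ 95.0 + 4.6904*I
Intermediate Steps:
l = -6 + I*sqrt(22) (l = -6 + sqrt(26 - 16*3) = -6 + sqrt(26 - 48) = -6 + sqrt(-22) = -6 + I*sqrt(22) ≈ -6.0 + 4.6904*I)
l*I(-6) + 101 = (-6 + I*sqrt(22))*1 + 101 = (-6 + I*sqrt(22)) + 101 = 95 + I*sqrt(22)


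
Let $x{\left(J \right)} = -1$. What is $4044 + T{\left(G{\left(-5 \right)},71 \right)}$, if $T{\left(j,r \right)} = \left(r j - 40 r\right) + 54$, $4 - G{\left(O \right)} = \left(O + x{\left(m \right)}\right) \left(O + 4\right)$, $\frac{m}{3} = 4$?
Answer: $1116$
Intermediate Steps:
$m = 12$ ($m = 3 \cdot 4 = 12$)
$G{\left(O \right)} = 4 - \left(-1 + O\right) \left(4 + O\right)$ ($G{\left(O \right)} = 4 - \left(O - 1\right) \left(O + 4\right) = 4 - \left(-1 + O\right) \left(4 + O\right)$)
$T{\left(j,r \right)} = 54 - 40 r + j r$ ($T{\left(j,r \right)} = \left(j r - 40 r\right) + 54 = \left(- 40 r + j r\right) + 54 = 54 - 40 r + j r$)
$4044 + T{\left(G{\left(-5 \right)},71 \right)} = 4044 + \left(54 - 2840 + \left(8 - \left(-5\right)^{2} - -15\right) 71\right) = 4044 + \left(54 - 2840 + \left(8 - 25 + 15\right) 71\right) = 4044 - 2928 = 1116$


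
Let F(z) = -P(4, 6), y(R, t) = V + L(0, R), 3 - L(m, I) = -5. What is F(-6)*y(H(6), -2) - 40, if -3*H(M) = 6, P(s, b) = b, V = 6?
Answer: -124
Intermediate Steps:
H(M) = -2 (H(M) = -1/3*6 = -2)
L(m, I) = 8 (L(m, I) = 3 - 1*(-5) = 3 + 5 = 8)
y(R, t) = 14 (y(R, t) = 6 + 8 = 14)
F(z) = -6 (F(z) = -1*6 = -6)
F(-6)*y(H(6), -2) - 40 = -6*14 - 40 = -84 - 40 = -124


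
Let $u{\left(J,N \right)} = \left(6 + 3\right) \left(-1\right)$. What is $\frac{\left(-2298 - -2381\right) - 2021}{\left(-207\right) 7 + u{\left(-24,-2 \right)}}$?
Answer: $\frac{323}{243} \approx 1.3292$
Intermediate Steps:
$u{\left(J,N \right)} = -9$ ($u{\left(J,N \right)} = 9 \left(-1\right) = -9$)
$\frac{\left(-2298 - -2381\right) - 2021}{\left(-207\right) 7 + u{\left(-24,-2 \right)}} = \frac{\left(-2298 - -2381\right) - 2021}{\left(-207\right) 7 - 9} = \frac{\left(-2298 + 2381\right) - 2021}{-1449 - 9} = \frac{83 - 2021}{-1458} = \left(-1938\right) \left(- \frac{1}{1458}\right) = \frac{323}{243}$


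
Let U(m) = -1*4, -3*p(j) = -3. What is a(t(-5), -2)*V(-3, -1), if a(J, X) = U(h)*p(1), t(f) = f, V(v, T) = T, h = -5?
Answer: 4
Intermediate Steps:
p(j) = 1 (p(j) = -⅓*(-3) = 1)
U(m) = -4
a(J, X) = -4 (a(J, X) = -4*1 = -4)
a(t(-5), -2)*V(-3, -1) = -4*(-1) = 4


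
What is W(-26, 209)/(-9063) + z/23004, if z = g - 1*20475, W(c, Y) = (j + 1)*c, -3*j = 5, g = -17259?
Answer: -2113469/1286946 ≈ -1.6422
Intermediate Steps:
j = -5/3 (j = -⅓*5 = -5/3 ≈ -1.6667)
W(c, Y) = -2*c/3 (W(c, Y) = (-5/3 + 1)*c = -2*c/3)
z = -37734 (z = -17259 - 1*20475 = -17259 - 20475 = -37734)
W(-26, 209)/(-9063) + z/23004 = -⅔*(-26)/(-9063) - 37734/23004 = (52/3)*(-1/9063) - 37734*1/23004 = -52/27189 - 6289/3834 = -2113469/1286946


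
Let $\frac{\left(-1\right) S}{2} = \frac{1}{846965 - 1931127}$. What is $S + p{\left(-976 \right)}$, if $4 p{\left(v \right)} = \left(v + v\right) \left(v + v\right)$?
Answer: $\frac{516373350657}{542081} \approx 9.5258 \cdot 10^{5}$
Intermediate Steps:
$p{\left(v \right)} = v^{2}$ ($p{\left(v \right)} = \frac{\left(v + v\right) \left(v + v\right)}{4} = \frac{2 v 2 v}{4} = \frac{4 v^{2}}{4} = v^{2}$)
$S = \frac{1}{542081}$ ($S = - \frac{2}{846965 - 1931127} = - \frac{2}{-1084162} = \left(-2\right) \left(- \frac{1}{1084162}\right) = \frac{1}{542081} \approx 1.8447 \cdot 10^{-6}$)
$S + p{\left(-976 \right)} = \frac{1}{542081} + \left(-976\right)^{2} = \frac{1}{542081} + 952576 = \frac{516373350657}{542081}$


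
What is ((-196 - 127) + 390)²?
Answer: 4489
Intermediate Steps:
((-196 - 127) + 390)² = (-323 + 390)² = 67² = 4489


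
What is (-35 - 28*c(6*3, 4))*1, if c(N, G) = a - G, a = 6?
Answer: -91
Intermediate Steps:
c(N, G) = 6 - G
(-35 - 28*c(6*3, 4))*1 = (-35 - 28*(6 - 1*4))*1 = (-35 - 28*(6 - 4))*1 = (-35 - 28*2)*1 = (-35 - 56)*1 = -91*1 = -91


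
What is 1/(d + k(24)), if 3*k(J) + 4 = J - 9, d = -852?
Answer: -3/2545 ≈ -0.0011788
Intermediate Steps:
k(J) = -13/3 + J/3 (k(J) = -4/3 + (J - 9)/3 = -4/3 + (-9 + J)/3 = -4/3 + (-3 + J/3) = -13/3 + J/3)
1/(d + k(24)) = 1/(-852 + (-13/3 + (⅓)*24)) = 1/(-852 + (-13/3 + 8)) = 1/(-852 + 11/3) = 1/(-2545/3) = -3/2545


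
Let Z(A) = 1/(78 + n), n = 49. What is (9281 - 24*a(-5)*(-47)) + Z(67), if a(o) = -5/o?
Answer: 1321944/127 ≈ 10409.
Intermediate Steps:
Z(A) = 1/127 (Z(A) = 1/(78 + 49) = 1/127)
(9281 - 24*a(-5)*(-47)) + Z(67) = (9281 - (-120)/(-5)*(-47)) + 1/127 = (9281 - (-120)*(-1)/5*(-47)) + 1/127 = (9281 - 24*1*(-47)) + 1/127 = (9281 - 24*(-47)) + 1/127 = (9281 + 1128) + 1/127 = 10409 + 1/127 = 1321944/127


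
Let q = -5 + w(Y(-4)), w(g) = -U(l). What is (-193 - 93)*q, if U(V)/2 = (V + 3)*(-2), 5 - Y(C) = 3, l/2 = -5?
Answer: 9438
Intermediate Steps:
l = -10 (l = 2*(-5) = -10)
Y(C) = 2 (Y(C) = 5 - 1*3 = 5 - 3 = 2)
U(V) = -12 - 4*V (U(V) = 2*((V + 3)*(-2)) = 2*((3 + V)*(-2)) = 2*(-6 - 2*V) = -12 - 4*V)
w(g) = -28 (w(g) = -(-12 - 4*(-10)) = -(-12 + 40) = -1*28 = -28)
q = -33 (q = -5 - 28 = -33)
(-193 - 93)*q = (-193 - 93)*(-33) = -286*(-33) = 9438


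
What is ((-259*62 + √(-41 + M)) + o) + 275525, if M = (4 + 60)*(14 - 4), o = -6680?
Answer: 252787 + √599 ≈ 2.5281e+5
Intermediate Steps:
M = 640 (M = 64*10 = 640)
((-259*62 + √(-41 + M)) + o) + 275525 = ((-259*62 + √(-41 + 640)) - 6680) + 275525 = ((-16058 + √599) - 6680) + 275525 = (-22738 + √599) + 275525 = 252787 + √599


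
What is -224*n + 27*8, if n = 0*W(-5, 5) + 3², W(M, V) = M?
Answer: -1800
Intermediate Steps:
n = 9 (n = 0*(-5) + 3² = 0 + 9 = 9)
-224*n + 27*8 = -224*9 + 27*8 = -2016 + 216 = -1800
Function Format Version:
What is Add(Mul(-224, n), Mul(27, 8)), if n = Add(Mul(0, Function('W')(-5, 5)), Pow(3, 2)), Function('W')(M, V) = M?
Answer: -1800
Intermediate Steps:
n = 9 (n = Add(Mul(0, -5), Pow(3, 2)) = Add(0, 9) = 9)
Add(Mul(-224, n), Mul(27, 8)) = Add(Mul(-224, 9), Mul(27, 8)) = Add(-2016, 216) = -1800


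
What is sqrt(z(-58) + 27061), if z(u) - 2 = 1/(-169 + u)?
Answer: 10*sqrt(13945291)/227 ≈ 164.51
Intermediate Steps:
z(u) = 2 + 1/(-169 + u)
sqrt(z(-58) + 27061) = sqrt((-337 + 2*(-58))/(-169 - 58) + 27061) = sqrt((-337 - 116)/(-227) + 27061) = sqrt(-1/227*(-453) + 27061) = sqrt(453/227 + 27061) = sqrt(6143300/227) = 10*sqrt(13945291)/227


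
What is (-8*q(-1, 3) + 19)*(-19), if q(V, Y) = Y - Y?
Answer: -361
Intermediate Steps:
q(V, Y) = 0
(-8*q(-1, 3) + 19)*(-19) = (-8*0 + 19)*(-19) = (0 + 19)*(-19) = 19*(-19) = -361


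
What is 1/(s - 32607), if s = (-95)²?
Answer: -1/23582 ≈ -4.2405e-5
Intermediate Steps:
s = 9025
1/(s - 32607) = 1/(9025 - 32607) = 1/(-23582) = -1/23582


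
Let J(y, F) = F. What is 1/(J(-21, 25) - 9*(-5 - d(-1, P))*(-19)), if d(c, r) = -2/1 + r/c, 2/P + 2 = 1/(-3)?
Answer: -7/4442 ≈ -0.0015759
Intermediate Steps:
P = -6/7 (P = 2/(-2 + 1/(-3)) = 2/(-2 - ⅓) = 2/(-7/3) = 2*(-3/7) = -6/7 ≈ -0.85714)
d(c, r) = -2 + r/c (d(c, r) = -2*1 + r/c = -2 + r/c)
1/(J(-21, 25) - 9*(-5 - d(-1, P))*(-19)) = 1/(25 - 9*(-5 - (-2 - 6/7/(-1)))*(-19)) = 1/(25 - 9*(-5 - (-2 - 6/7*(-1)))*(-19)) = 1/(25 - 9*(-5 - (-2 + 6/7))*(-19)) = 1/(25 - 9*(-5 - 1*(-8/7))*(-19)) = 1/(25 - 9*(-5 + 8/7)*(-19)) = 1/(25 - 9*(-27/7)*(-19)) = 1/(25 + (243/7)*(-19)) = 1/(25 - 4617/7) = 1/(-4442/7) = -7/4442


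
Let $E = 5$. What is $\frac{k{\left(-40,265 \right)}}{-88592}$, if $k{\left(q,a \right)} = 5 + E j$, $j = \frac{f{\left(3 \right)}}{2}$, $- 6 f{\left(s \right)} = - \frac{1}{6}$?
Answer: $- \frac{365}{6378624} \approx -5.7222 \cdot 10^{-5}$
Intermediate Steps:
$f{\left(s \right)} = \frac{1}{36}$ ($f{\left(s \right)} = - \frac{\left(-1\right) \frac{1}{6}}{6} = \left(- \frac{1}{6}\right) \left(- \frac{1}{6}\right) = \frac{1}{36}$)
$j = \frac{1}{72}$ ($j = \frac{1}{36 \cdot 2} = \frac{1}{36} \cdot \frac{1}{2} = \frac{1}{72} \approx 0.013889$)
$k{\left(q,a \right)} = \frac{365}{72}$ ($k{\left(q,a \right)} = 5 + 5 \cdot \frac{1}{72} = 5 + \frac{5}{72} = \frac{365}{72}$)
$\frac{k{\left(-40,265 \right)}}{-88592} = \frac{365}{72 \left(-88592\right)} = \frac{365}{72} \left(- \frac{1}{88592}\right) = - \frac{365}{6378624}$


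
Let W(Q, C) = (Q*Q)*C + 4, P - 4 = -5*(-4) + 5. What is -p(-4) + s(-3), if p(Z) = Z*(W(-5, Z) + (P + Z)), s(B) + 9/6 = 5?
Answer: -561/2 ≈ -280.50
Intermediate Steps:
s(B) = 7/2 (s(B) = -3/2 + 5 = 7/2)
P = 29 (P = 4 + (-5*(-4) + 5) = 4 + (20 + 5) = 4 + 25 = 29)
W(Q, C) = 4 + C*Q² (W(Q, C) = Q²*C + 4 = C*Q² + 4 = 4 + C*Q²)
p(Z) = Z*(33 + 26*Z) (p(Z) = Z*((4 + Z*(-5)²) + (29 + Z)) = Z*((4 + Z*25) + (29 + Z)) = Z*((4 + 25*Z) + (29 + Z)) = Z*(33 + 26*Z))
-p(-4) + s(-3) = -(-4)*(33 + 26*(-4)) + 7/2 = -(-4)*(33 - 104) + 7/2 = -(-4)*(-71) + 7/2 = -1*284 + 7/2 = -284 + 7/2 = -561/2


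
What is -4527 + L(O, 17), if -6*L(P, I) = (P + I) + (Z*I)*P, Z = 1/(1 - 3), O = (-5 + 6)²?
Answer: -54343/12 ≈ -4528.6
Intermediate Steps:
O = 1 (O = 1² = 1)
Z = -½ (Z = 1/(-2) = -½ ≈ -0.50000)
L(P, I) = -I/6 - P/6 + I*P/12 (L(P, I) = -((P + I) + (-I/2)*P)/6 = -((I + P) - I*P/2)/6 = -(I + P - I*P/2)/6 = -I/6 - P/6 + I*P/12)
-4527 + L(O, 17) = -4527 + (-⅙*17 - ⅙*1 + (1/12)*17*1) = -4527 + (-17/6 - ⅙ + 17/12) = -4527 - 19/12 = -54343/12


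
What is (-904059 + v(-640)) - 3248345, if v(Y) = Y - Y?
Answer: -4152404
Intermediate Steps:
v(Y) = 0
(-904059 + v(-640)) - 3248345 = (-904059 + 0) - 3248345 = -904059 - 3248345 = -4152404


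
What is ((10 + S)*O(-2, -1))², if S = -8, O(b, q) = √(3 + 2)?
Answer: 20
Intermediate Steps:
O(b, q) = √5
((10 + S)*O(-2, -1))² = ((10 - 8)*√5)² = (2*√5)² = 20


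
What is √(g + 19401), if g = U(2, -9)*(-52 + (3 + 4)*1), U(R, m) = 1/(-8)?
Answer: √310506/4 ≈ 139.31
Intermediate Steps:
U(R, m) = -⅛
g = 45/8 (g = -(-52 + (3 + 4)*1)/8 = -(-52 + 7*1)/8 = -(-52 + 7)/8 = -⅛*(-45) = 45/8 ≈ 5.6250)
√(g + 19401) = √(45/8 + 19401) = √(155253/8) = √310506/4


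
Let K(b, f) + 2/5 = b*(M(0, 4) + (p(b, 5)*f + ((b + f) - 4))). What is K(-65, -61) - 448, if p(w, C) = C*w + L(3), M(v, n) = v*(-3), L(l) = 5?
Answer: -6303992/5 ≈ -1.2608e+6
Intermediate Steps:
M(v, n) = -3*v
p(w, C) = 5 + C*w (p(w, C) = C*w + 5 = 5 + C*w)
K(b, f) = -⅖ + b*(-4 + b + f + f*(5 + 5*b)) (K(b, f) = -⅖ + b*(-3*0 + ((5 + 5*b)*f + ((b + f) - 4))) = -⅖ + b*(0 + (f*(5 + 5*b) + (-4 + b + f))) = -⅖ + b*(0 + (-4 + b + f + f*(5 + 5*b))) = -⅖ + b*(-4 + b + f + f*(5 + 5*b)))
K(-65, -61) - 448 = (-⅖ + (-65)² - 4*(-65) + 5*(-61)*(-65)² + 6*(-65)*(-61)) - 448 = (-⅖ + 4225 + 260 + 5*(-61)*4225 + 23790) - 448 = (-⅖ + 4225 + 260 - 1288625 + 23790) - 448 = -6301752/5 - 448 = -6303992/5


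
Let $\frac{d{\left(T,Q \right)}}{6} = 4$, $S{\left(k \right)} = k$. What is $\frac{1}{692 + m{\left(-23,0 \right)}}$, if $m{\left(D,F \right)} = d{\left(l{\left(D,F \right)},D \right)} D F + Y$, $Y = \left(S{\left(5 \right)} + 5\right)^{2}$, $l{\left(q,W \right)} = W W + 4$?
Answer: $\frac{1}{792} \approx 0.0012626$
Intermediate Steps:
$l{\left(q,W \right)} = 4 + W^{2}$ ($l{\left(q,W \right)} = W^{2} + 4 = 4 + W^{2}$)
$d{\left(T,Q \right)} = 24$ ($d{\left(T,Q \right)} = 6 \cdot 4 = 24$)
$Y = 100$ ($Y = \left(5 + 5\right)^{2} = 10^{2} = 100$)
$m{\left(D,F \right)} = 100 + 24 D F$ ($m{\left(D,F \right)} = 24 D F + 100 = 100 + 24 D F$)
$\frac{1}{692 + m{\left(-23,0 \right)}} = \frac{1}{692 + \left(100 + 24 \left(-23\right) 0\right)} = \frac{1}{692 + \left(100 + 0\right)} = \frac{1}{692 + 100} = \frac{1}{792}$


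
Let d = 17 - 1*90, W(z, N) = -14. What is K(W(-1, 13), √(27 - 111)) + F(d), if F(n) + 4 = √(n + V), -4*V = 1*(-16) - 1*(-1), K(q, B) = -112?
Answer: -116 + I*√277/2 ≈ -116.0 + 8.3217*I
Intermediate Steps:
V = 15/4 (V = -(1*(-16) - 1*(-1))/4 = -(-16 + 1)/4 = -¼*(-15) = 15/4 ≈ 3.7500)
d = -73 (d = 17 - 90 = -73)
F(n) = -4 + √(15/4 + n) (F(n) = -4 + √(n + 15/4) = -4 + √(15/4 + n))
K(W(-1, 13), √(27 - 111)) + F(d) = -112 + (-4 + √(15 + 4*(-73))/2) = -112 + (-4 + √(15 - 292)/2) = -112 + (-4 + √(-277)/2) = -112 + (-4 + (I*√277)/2) = -112 + (-4 + I*√277/2) = -116 + I*√277/2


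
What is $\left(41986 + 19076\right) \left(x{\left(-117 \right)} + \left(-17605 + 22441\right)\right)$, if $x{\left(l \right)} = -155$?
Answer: $285831222$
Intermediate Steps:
$\left(41986 + 19076\right) \left(x{\left(-117 \right)} + \left(-17605 + 22441\right)\right) = \left(41986 + 19076\right) \left(-155 + \left(-17605 + 22441\right)\right) = 61062 \left(-155 + 4836\right) = 61062 \cdot 4681 = 285831222$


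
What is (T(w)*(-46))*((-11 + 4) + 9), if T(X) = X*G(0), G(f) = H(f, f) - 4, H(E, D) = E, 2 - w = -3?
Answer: 1840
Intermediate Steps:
w = 5 (w = 2 - 1*(-3) = 2 + 3 = 5)
G(f) = -4 + f (G(f) = f - 4 = -4 + f)
T(X) = -4*X (T(X) = X*(-4 + 0) = X*(-4) = -4*X)
(T(w)*(-46))*((-11 + 4) + 9) = (-4*5*(-46))*((-11 + 4) + 9) = (-20*(-46))*(-7 + 9) = 920*2 = 1840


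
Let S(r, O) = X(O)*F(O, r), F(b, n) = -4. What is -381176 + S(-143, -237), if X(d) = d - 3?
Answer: -380216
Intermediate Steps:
X(d) = -3 + d
S(r, O) = 12 - 4*O (S(r, O) = (-3 + O)*(-4) = 12 - 4*O)
-381176 + S(-143, -237) = -381176 + (12 - 4*(-237)) = -381176 + (12 + 948) = -381176 + 960 = -380216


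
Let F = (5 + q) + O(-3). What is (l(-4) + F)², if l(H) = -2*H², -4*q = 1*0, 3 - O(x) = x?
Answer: 441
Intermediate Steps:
O(x) = 3 - x
q = 0 (q = -0/4 = -¼*0 = 0)
F = 11 (F = (5 + 0) + (3 - 1*(-3)) = 5 + (3 + 3) = 5 + 6 = 11)
(l(-4) + F)² = (-2*(-4)² + 11)² = (-2*16 + 11)² = (-32 + 11)² = (-21)² = 441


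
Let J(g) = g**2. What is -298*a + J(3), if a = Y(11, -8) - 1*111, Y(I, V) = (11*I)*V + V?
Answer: 323935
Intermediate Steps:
Y(I, V) = V + 11*I*V (Y(I, V) = 11*I*V + V = V + 11*I*V)
a = -1087 (a = -8*(1 + 11*11) - 1*111 = -8*(1 + 121) - 111 = -8*122 - 111 = -976 - 111 = -1087)
-298*a + J(3) = -298*(-1087) + 3**2 = 323926 + 9 = 323935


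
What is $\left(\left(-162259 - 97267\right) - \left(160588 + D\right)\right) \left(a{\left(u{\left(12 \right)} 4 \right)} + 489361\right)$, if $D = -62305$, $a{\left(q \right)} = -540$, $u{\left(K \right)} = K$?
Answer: $-174904553189$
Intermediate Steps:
$\left(\left(-162259 - 97267\right) - \left(160588 + D\right)\right) \left(a{\left(u{\left(12 \right)} 4 \right)} + 489361\right) = \left(\left(-162259 - 97267\right) - 98283\right) \left(-540 + 489361\right) = \left(\left(-162259 - 97267\right) + \left(-160588 + 62305\right)\right) 488821 = \left(-259526 - 98283\right) 488821 = \left(-357809\right) 488821 = -174904553189$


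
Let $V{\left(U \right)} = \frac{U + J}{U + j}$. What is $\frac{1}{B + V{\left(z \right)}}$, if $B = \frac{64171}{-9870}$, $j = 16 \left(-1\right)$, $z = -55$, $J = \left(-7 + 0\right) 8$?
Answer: $- \frac{700770}{3460571} \approx -0.2025$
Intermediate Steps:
$J = -56$ ($J = \left(-7\right) 8 = -56$)
$j = -16$
$V{\left(U \right)} = \frac{-56 + U}{-16 + U}$ ($V{\left(U \right)} = \frac{U - 56}{U - 16} = \frac{-56 + U}{-16 + U}$)
$B = - \frac{64171}{9870}$ ($B = 64171 \left(- \frac{1}{9870}\right) = - \frac{64171}{9870} \approx -6.5016$)
$\frac{1}{B + V{\left(z \right)}} = \frac{1}{- \frac{64171}{9870} + \frac{-56 - 55}{-16 - 55}} = \frac{1}{- \frac{64171}{9870} + \frac{1}{-71} \left(-111\right)} = \frac{1}{- \frac{64171}{9870} - - \frac{111}{71}} = \frac{1}{- \frac{64171}{9870} + \frac{111}{71}} = \frac{1}{- \frac{3460571}{700770}} = - \frac{700770}{3460571}$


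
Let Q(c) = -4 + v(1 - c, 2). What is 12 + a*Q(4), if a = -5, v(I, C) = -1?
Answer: 37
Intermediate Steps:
Q(c) = -5 (Q(c) = -4 - 1 = -5)
12 + a*Q(4) = 12 - 5*(-5) = 12 + 25 = 37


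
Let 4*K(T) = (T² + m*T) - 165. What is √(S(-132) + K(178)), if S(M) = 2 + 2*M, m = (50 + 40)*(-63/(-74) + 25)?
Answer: √608670609/74 ≈ 333.40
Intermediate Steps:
m = 86085/37 (m = 90*(-63*(-1/74) + 25) = 90*(63/74 + 25) = 90*(1913/74) = 86085/37 ≈ 2326.6)
K(T) = -165/4 + T²/4 + 86085*T/148 (K(T) = ((T² + 86085*T/37) - 165)/4 = (-165 + T² + 86085*T/37)/4 = -165/4 + T²/4 + 86085*T/148)
√(S(-132) + K(178)) = √((2 + 2*(-132)) + (-165/4 + (¼)*178² + (86085/148)*178)) = √((2 - 264) + (-165/4 + (¼)*31684 + 7661565/74)) = √(-262 + (-165/4 + 7921 + 7661565/74)) = √(-262 + 16489333/148) = √(16450557/148) = √608670609/74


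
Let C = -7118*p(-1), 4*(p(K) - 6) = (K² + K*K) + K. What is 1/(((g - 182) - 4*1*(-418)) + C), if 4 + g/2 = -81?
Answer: -2/86335 ≈ -2.3166e-5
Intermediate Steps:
g = -170 (g = -8 + 2*(-81) = -8 - 162 = -170)
p(K) = 6 + K²/2 + K/4 (p(K) = 6 + ((K² + K*K) + K)/4 = 6 + ((K² + K²) + K)/4 = 6 + (2*K² + K)/4 = 6 + (K + 2*K²)/4 = 6 + (K²/2 + K/4) = 6 + K²/2 + K/4)
C = -88975/2 (C = -7118*(6 + (½)*(-1)² + (¼)*(-1)) = -7118*(6 + (½)*1 - ¼) = -7118*(6 + ½ - ¼) = -7118*25/4 = -88975/2 ≈ -44488.)
1/(((g - 182) - 4*1*(-418)) + C) = 1/(((-170 - 182) - 4*1*(-418)) - 88975/2) = 1/((-352 - 4*(-418)) - 88975/2) = 1/((-352 + 1672) - 88975/2) = 1/(1320 - 88975/2) = 1/(-86335/2) = -2/86335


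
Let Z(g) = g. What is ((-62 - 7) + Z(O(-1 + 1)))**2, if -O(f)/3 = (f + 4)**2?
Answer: 13689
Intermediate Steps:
O(f) = -3*(4 + f)**2 (O(f) = -3*(f + 4)**2 = -3*(4 + f)**2)
((-62 - 7) + Z(O(-1 + 1)))**2 = ((-62 - 7) - 3*(4 + (-1 + 1))**2)**2 = (-69 - 3*(4 + 0)**2)**2 = (-69 - 3*4**2)**2 = (-69 - 3*16)**2 = (-69 - 48)**2 = (-117)**2 = 13689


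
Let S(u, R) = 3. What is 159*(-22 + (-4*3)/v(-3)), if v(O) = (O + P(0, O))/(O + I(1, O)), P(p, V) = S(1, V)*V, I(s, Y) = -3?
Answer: -4452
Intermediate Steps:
P(p, V) = 3*V
v(O) = 4*O/(-3 + O) (v(O) = (O + 3*O)/(O - 3) = (4*O)/(-3 + O) = 4*O/(-3 + O))
159*(-22 + (-4*3)/v(-3)) = 159*(-22 + (-4*3)/((4*(-3)/(-3 - 3)))) = 159*(-22 - 12/(4*(-3)/(-6))) = 159*(-22 - 12/(4*(-3)*(-1/6))) = 159*(-22 - 12/2) = 159*(-22 - 12*1/2) = 159*(-22 - 6) = 159*(-28) = -4452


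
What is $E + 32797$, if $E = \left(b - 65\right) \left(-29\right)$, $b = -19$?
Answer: $35233$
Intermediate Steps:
$E = 2436$ ($E = \left(-19 - 65\right) \left(-29\right) = \left(-84\right) \left(-29\right) = 2436$)
$E + 32797 = 2436 + 32797 = 35233$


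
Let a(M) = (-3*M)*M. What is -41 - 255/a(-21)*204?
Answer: -247/147 ≈ -1.6803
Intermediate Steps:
a(M) = -3*M²
-41 - 255/a(-21)*204 = -41 - 255/((-3*(-21)²))*204 = -41 - 255/((-3*441))*204 = -41 - 255/(-1323)*204 = -41 - 255*(-1/1323)*204 = -41 + (85/441)*204 = -41 + 5780/147 = -247/147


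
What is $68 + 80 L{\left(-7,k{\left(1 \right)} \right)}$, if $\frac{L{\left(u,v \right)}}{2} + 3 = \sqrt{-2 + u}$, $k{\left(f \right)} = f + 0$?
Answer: $-412 + 480 i \approx -412.0 + 480.0 i$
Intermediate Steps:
$k{\left(f \right)} = f$
$L{\left(u,v \right)} = -6 + 2 \sqrt{-2 + u}$
$68 + 80 L{\left(-7,k{\left(1 \right)} \right)} = 68 + 80 \left(-6 + 2 \sqrt{-2 - 7}\right) = 68 + 80 \left(-6 + 2 \sqrt{-9}\right) = 68 + 80 \left(-6 + 2 \cdot 3 i\right) = 68 + 80 \left(-6 + 6 i\right) = 68 - \left(480 - 480 i\right) = -412 + 480 i$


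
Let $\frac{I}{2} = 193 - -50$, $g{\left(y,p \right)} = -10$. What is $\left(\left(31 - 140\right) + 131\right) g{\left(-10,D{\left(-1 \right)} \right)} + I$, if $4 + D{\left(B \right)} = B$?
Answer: $266$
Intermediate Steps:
$D{\left(B \right)} = -4 + B$
$I = 486$ ($I = 2 \left(193 - -50\right) = 2 \left(193 + 50\right) = 2 \cdot 243 = 486$)
$\left(\left(31 - 140\right) + 131\right) g{\left(-10,D{\left(-1 \right)} \right)} + I = \left(\left(31 - 140\right) + 131\right) \left(-10\right) + 486 = \left(-109 + 131\right) \left(-10\right) + 486 = 22 \left(-10\right) + 486 = -220 + 486 = 266$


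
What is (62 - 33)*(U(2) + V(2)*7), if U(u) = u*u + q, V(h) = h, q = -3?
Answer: 435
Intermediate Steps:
U(u) = -3 + u**2 (U(u) = u*u - 3 = u**2 - 3 = -3 + u**2)
(62 - 33)*(U(2) + V(2)*7) = (62 - 33)*((-3 + 2**2) + 2*7) = 29*((-3 + 4) + 14) = 29*(1 + 14) = 29*15 = 435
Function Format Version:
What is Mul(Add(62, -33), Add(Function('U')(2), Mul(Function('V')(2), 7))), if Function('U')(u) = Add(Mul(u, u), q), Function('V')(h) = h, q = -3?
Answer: 435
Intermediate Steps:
Function('U')(u) = Add(-3, Pow(u, 2)) (Function('U')(u) = Add(Mul(u, u), -3) = Add(Pow(u, 2), -3) = Add(-3, Pow(u, 2)))
Mul(Add(62, -33), Add(Function('U')(2), Mul(Function('V')(2), 7))) = Mul(Add(62, -33), Add(Add(-3, Pow(2, 2)), Mul(2, 7))) = Mul(29, Add(Add(-3, 4), 14)) = Mul(29, Add(1, 14)) = Mul(29, 15) = 435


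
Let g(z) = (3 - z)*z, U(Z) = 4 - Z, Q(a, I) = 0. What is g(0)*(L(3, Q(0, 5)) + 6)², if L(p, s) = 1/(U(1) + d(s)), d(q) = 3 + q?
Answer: 0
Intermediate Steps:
L(p, s) = 1/(6 + s) (L(p, s) = 1/((4 - 1*1) + (3 + s)) = 1/((4 - 1) + (3 + s)) = 1/(3 + (3 + s)) = 1/(6 + s))
g(z) = z*(3 - z)
g(0)*(L(3, Q(0, 5)) + 6)² = (0*(3 - 1*0))*(1/(6 + 0) + 6)² = (0*(3 + 0))*(1/6 + 6)² = (0*3)*(⅙ + 6)² = 0*(37/6)² = 0*(1369/36) = 0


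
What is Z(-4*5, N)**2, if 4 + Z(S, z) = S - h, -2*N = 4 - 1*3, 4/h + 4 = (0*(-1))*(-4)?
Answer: 529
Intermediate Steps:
h = -1 (h = 4/(-4 + (0*(-1))*(-4)) = 4/(-4 + 0*(-4)) = 4/(-4 + 0) = 4/(-4) = 4*(-1/4) = -1)
N = -1/2 (N = -(4 - 1*3)/2 = -(4 - 3)/2 = -1/2*1 = -1/2 ≈ -0.50000)
Z(S, z) = -3 + S (Z(S, z) = -4 + (S - 1*(-1)) = -4 + (S + 1) = -4 + (1 + S) = -3 + S)
Z(-4*5, N)**2 = (-3 - 4*5)**2 = (-3 - 20)**2 = (-23)**2 = 529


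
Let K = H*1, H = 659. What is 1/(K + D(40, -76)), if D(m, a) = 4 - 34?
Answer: 1/629 ≈ 0.0015898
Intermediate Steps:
D(m, a) = -30
K = 659 (K = 659*1 = 659)
1/(K + D(40, -76)) = 1/(659 - 30) = 1/629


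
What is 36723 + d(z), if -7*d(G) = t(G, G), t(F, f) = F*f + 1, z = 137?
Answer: 238291/7 ≈ 34042.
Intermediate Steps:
t(F, f) = 1 + F*f
d(G) = -⅐ - G²/7 (d(G) = -(1 + G*G)/7 = -(1 + G²)/7 = -⅐ - G²/7)
36723 + d(z) = 36723 + (-⅐ - ⅐*137²) = 36723 + (-⅐ - ⅐*18769) = 36723 + (-⅐ - 18769/7) = 36723 - 18770/7 = 238291/7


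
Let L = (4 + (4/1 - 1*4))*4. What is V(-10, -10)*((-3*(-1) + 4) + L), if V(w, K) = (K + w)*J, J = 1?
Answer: -460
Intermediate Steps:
V(w, K) = K + w (V(w, K) = (K + w)*1 = K + w)
L = 16 (L = (4 + (4*1 - 4))*4 = (4 + (4 - 4))*4 = (4 + 0)*4 = 4*4 = 16)
V(-10, -10)*((-3*(-1) + 4) + L) = (-10 - 10)*((-3*(-1) + 4) + 16) = -20*((3 + 4) + 16) = -20*(7 + 16) = -20*23 = -460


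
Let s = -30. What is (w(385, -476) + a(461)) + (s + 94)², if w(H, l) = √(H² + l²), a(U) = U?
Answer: 4557 + 7*√7649 ≈ 5169.2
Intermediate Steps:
(w(385, -476) + a(461)) + (s + 94)² = (√(385² + (-476)²) + 461) + (-30 + 94)² = (√(148225 + 226576) + 461) + 64² = (√374801 + 461) + 4096 = (7*√7649 + 461) + 4096 = (461 + 7*√7649) + 4096 = 4557 + 7*√7649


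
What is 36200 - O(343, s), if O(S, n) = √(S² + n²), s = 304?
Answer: 36200 - √210065 ≈ 35742.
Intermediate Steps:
36200 - O(343, s) = 36200 - √(343² + 304²) = 36200 - √(117649 + 92416) = 36200 - √210065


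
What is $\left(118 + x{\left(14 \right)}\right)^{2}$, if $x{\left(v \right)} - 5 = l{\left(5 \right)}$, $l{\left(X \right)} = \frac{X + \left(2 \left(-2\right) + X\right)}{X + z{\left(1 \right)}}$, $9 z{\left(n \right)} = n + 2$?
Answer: $\frac{986049}{64} \approx 15407.0$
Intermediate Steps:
$z{\left(n \right)} = \frac{2}{9} + \frac{n}{9}$ ($z{\left(n \right)} = \frac{n + 2}{9} = \frac{2 + n}{9} = \frac{2}{9} + \frac{n}{9}$)
$l{\left(X \right)} = \frac{-4 + 2 X}{\frac{1}{3} + X}$ ($l{\left(X \right)} = \frac{X + \left(2 \left(-2\right) + X\right)}{X + \left(\frac{2}{9} + \frac{1}{9} \cdot 1\right)} = \frac{X + \left(-4 + X\right)}{X + \left(\frac{2}{9} + \frac{1}{9}\right)} = \frac{-4 + 2 X}{X + \frac{1}{3}} = \frac{-4 + 2 X}{\frac{1}{3} + X}$)
$x{\left(v \right)} = \frac{49}{8}$ ($x{\left(v \right)} = 5 + \frac{6 \left(-2 + 5\right)}{1 + 3 \cdot 5} = 5 + 6 \frac{1}{1 + 15} \cdot 3 = 5 + 6 \cdot \frac{1}{16} \cdot 3 = 5 + \frac{9}{8} = \frac{49}{8}$)
$\left(118 + x{\left(14 \right)}\right)^{2} = \left(118 + \frac{49}{8}\right)^{2} = \left(\frac{993}{8}\right)^{2} = \frac{986049}{64}$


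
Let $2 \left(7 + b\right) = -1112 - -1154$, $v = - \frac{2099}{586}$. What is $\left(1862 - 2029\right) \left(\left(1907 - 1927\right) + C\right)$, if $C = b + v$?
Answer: $\frac{937705}{586} \approx 1600.2$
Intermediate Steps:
$v = - \frac{2099}{586}$ ($v = \left(-2099\right) \frac{1}{586} = - \frac{2099}{586} \approx -3.5819$)
$b = 14$ ($b = -7 + \frac{-1112 - -1154}{2} = -7 + \frac{-1112 + 1154}{2} = -7 + \frac{1}{2} \cdot 42 = -7 + 21 = 14$)
$C = \frac{6105}{586}$ ($C = 14 - \frac{2099}{586} = \frac{6105}{586} \approx 10.418$)
$\left(1862 - 2029\right) \left(\left(1907 - 1927\right) + C\right) = \left(1862 - 2029\right) \left(\left(1907 - 1927\right) + \frac{6105}{586}\right) = - 167 \left(-20 + \frac{6105}{586}\right) = \left(-167\right) \left(- \frac{5615}{586}\right) = \frac{937705}{586}$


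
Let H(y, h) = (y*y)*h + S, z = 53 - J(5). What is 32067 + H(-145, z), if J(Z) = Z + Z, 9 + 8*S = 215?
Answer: 3744671/4 ≈ 9.3617e+5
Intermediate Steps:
S = 103/4 (S = -9/8 + (⅛)*215 = -9/8 + 215/8 = 103/4 ≈ 25.750)
J(Z) = 2*Z
z = 43 (z = 53 - 2*5 = 53 - 1*10 = 53 - 10 = 43)
H(y, h) = 103/4 + h*y² (H(y, h) = (y*y)*h + 103/4 = y²*h + 103/4 = h*y² + 103/4 = 103/4 + h*y²)
32067 + H(-145, z) = 32067 + (103/4 + 43*(-145)²) = 32067 + (103/4 + 43*21025) = 32067 + (103/4 + 904075) = 32067 + 3616403/4 = 3744671/4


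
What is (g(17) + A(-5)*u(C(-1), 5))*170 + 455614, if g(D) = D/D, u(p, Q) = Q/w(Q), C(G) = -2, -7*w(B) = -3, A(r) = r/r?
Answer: 1373302/3 ≈ 4.5777e+5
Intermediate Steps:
A(r) = 1
w(B) = 3/7 (w(B) = -⅐*(-3) = 3/7)
u(p, Q) = 7*Q/3 (u(p, Q) = Q/(3/7) = Q*(7/3) = 7*Q/3)
g(D) = 1
(g(17) + A(-5)*u(C(-1), 5))*170 + 455614 = (1 + 1*((7/3)*5))*170 + 455614 = (1 + 1*(35/3))*170 + 455614 = (1 + 35/3)*170 + 455614 = (38/3)*170 + 455614 = 6460/3 + 455614 = 1373302/3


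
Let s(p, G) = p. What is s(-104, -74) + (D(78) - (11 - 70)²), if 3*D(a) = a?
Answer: -3559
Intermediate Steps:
D(a) = a/3
s(-104, -74) + (D(78) - (11 - 70)²) = -104 + ((⅓)*78 - (11 - 70)²) = -104 + (26 - 1*(-59)²) = -104 + (26 - 1*3481) = -104 + (26 - 3481) = -104 - 3455 = -3559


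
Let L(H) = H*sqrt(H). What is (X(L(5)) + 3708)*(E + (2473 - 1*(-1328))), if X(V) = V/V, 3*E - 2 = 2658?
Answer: 52159667/3 ≈ 1.7387e+7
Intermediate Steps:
E = 2660/3 (E = 2/3 + (1/3)*2658 = 2/3 + 886 = 2660/3 ≈ 886.67)
L(H) = H**(3/2)
X(V) = 1
(X(L(5)) + 3708)*(E + (2473 - 1*(-1328))) = (1 + 3708)*(2660/3 + (2473 - 1*(-1328))) = 3709*(2660/3 + (2473 + 1328)) = 3709*(2660/3 + 3801) = 3709*(14063/3) = 52159667/3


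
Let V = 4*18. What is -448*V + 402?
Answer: -31854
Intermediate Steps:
V = 72
-448*V + 402 = -448*72 + 402 = -32256 + 402 = -31854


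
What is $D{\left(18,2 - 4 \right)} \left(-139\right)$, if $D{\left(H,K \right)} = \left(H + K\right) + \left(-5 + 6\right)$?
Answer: $-2363$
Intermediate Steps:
$D{\left(H,K \right)} = 1 + H + K$ ($D{\left(H,K \right)} = \left(H + K\right) + 1 = 1 + H + K$)
$D{\left(18,2 - 4 \right)} \left(-139\right) = \left(1 + 18 + \left(2 - 4\right)\right) \left(-139\right) = \left(1 + 18 - 2\right) \left(-139\right) = 17 \left(-139\right) = -2363$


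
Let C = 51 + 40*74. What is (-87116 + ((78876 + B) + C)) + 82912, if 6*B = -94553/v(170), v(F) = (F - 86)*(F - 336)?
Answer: 6499365065/83664 ≈ 77684.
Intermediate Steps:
v(F) = (-336 + F)*(-86 + F) (v(F) = (-86 + F)*(-336 + F) = (-336 + F)*(-86 + F))
C = 3011 (C = 51 + 2960 = 3011)
B = 94553/83664 (B = (-94553/(28896 + 170² - 422*170))/6 = (-94553/(28896 + 28900 - 71740))/6 = (-94553/(-13944))/6 = (-94553*(-1/13944))/6 = (⅙)*(94553/13944) = 94553/83664 ≈ 1.1302)
(-87116 + ((78876 + B) + C)) + 82912 = (-87116 + ((78876 + 94553/83664) + 3011)) + 82912 = (-87116 + (6599176217/83664 + 3011)) + 82912 = (-87116 + 6851088521/83664) + 82912 = -437384503/83664 + 82912 = 6499365065/83664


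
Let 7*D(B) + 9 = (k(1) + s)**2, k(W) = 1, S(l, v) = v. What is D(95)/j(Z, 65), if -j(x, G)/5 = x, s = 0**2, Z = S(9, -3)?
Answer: -8/105 ≈ -0.076190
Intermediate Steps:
Z = -3
s = 0
j(x, G) = -5*x
D(B) = -8/7 (D(B) = -9/7 + (1 + 0)**2/7 = -9/7 + (1/7)*1**2 = -9/7 + (1/7)*1 = -9/7 + 1/7 = -8/7)
D(95)/j(Z, 65) = -8/(7*((-5*(-3)))) = -8/7/15 = -8/7*1/15 = -8/105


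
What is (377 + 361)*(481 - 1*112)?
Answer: 272322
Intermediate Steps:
(377 + 361)*(481 - 1*112) = 738*(481 - 112) = 738*369 = 272322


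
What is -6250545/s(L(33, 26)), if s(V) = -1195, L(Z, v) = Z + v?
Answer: 1250109/239 ≈ 5230.6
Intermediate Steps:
-6250545/s(L(33, 26)) = -6250545/(-1195) = -6250545*(-1/1195) = 1250109/239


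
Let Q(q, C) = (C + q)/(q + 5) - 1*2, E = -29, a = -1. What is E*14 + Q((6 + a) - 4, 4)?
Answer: -2443/6 ≈ -407.17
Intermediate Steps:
Q(q, C) = -2 + (C + q)/(5 + q) (Q(q, C) = (C + q)/(5 + q) - 2 = -2 + (C + q)/(5 + q))
E*14 + Q((6 + a) - 4, 4) = -29*14 + (-10 + 4 - ((6 - 1) - 4))/(5 + ((6 - 1) - 4)) = -406 + (-10 + 4 - (5 - 4))/(5 + (5 - 4)) = -406 + (-10 + 4 - 1*1)/(5 + 1) = -406 + (-10 + 4 - 1)/6 = -406 + (⅙)*(-7) = -406 - 7/6 = -2443/6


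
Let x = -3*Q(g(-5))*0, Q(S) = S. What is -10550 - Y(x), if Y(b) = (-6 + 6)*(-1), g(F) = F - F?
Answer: -10550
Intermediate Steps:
g(F) = 0
x = 0 (x = -3*0*0 = 0*0 = 0)
Y(b) = 0 (Y(b) = 0*(-1) = 0)
-10550 - Y(x) = -10550 - 1*0 = -10550 + 0 = -10550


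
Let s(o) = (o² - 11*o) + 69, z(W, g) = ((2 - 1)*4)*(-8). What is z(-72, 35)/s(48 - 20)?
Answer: -32/545 ≈ -0.058716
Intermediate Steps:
z(W, g) = -32 (z(W, g) = (1*4)*(-8) = 4*(-8) = -32)
s(o) = 69 + o² - 11*o
z(-72, 35)/s(48 - 20) = -32/(69 + (48 - 20)² - 11*(48 - 20)) = -32/(69 + 28² - 11*28) = -32/(69 + 784 - 308) = -32/545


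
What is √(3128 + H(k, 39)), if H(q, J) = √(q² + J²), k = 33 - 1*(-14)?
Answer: √(3128 + √3730) ≈ 56.472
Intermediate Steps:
k = 47 (k = 33 + 14 = 47)
H(q, J) = √(J² + q²)
√(3128 + H(k, 39)) = √(3128 + √(39² + 47²)) = √(3128 + √(1521 + 2209)) = √(3128 + √3730)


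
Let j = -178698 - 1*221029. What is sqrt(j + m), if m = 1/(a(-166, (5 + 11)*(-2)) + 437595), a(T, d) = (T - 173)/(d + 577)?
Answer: I*sqrt(5683815406029146856918)/119244468 ≈ 632.24*I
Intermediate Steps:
a(T, d) = (-173 + T)/(577 + d)
j = -399727 (j = -178698 - 221029 = -399727)
m = 545/238488936 (m = 1/((-173 - 166)/(577 + (5 + 11)*(-2)) + 437595) = 1/(-339/(577 + 16*(-2)) + 437595) = 1/(-339/(577 - 32) + 437595) = 1/(-339/545 + 437595) = 1/(238488936/545) = 545/238488936 ≈ 2.2852e-6)
sqrt(j + m) = sqrt(-399727 + 545/238488936) = sqrt(-95330466919927/238488936) = I*sqrt(5683815406029146856918)/119244468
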